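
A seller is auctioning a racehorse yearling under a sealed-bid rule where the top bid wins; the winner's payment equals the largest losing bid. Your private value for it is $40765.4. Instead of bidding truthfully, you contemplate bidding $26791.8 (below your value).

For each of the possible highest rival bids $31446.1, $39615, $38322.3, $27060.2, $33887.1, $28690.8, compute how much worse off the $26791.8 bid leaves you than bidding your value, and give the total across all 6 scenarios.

The deviation costs you only when the competing bid falls strictly between $26791.8 and $40765.4; elsewhere both bids give the same outcome.
$31446.1: truthful payoff $9319.3, deviation payoff $0 → loss $9319.3.
$39615: truthful payoff $1150.4, deviation payoff $0 → loss $1150.4.
$38322.3: truthful payoff $2443.1, deviation payoff $0 → loss $2443.1.
$27060.2: truthful payoff $13705.2, deviation payoff $0 → loss $13705.2.
$33887.1: truthful payoff $6878.3, deviation payoff $0 → loss $6878.3.
$28690.8: truthful payoff $12074.6, deviation payoff $0 → loss $12074.6.
Total loss = $9319.3 + $1150.4 + $2443.1 + $13705.2 + $6878.3 + $12074.6 = $45570.9.

$45570.9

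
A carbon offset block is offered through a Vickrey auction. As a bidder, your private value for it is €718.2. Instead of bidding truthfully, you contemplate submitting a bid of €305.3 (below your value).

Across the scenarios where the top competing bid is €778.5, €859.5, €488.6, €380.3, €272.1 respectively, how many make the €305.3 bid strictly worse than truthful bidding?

2

The deviation hurts exactly when the highest competing bid lies strictly between €305.3 and €718.2 — underbidding then forfeits a profitable win.
€778.5: above both → same outcome either way.
€859.5: above both → same outcome either way.
€488.6: inside the interval → strictly worse (loss €229.6).
€380.3: inside the interval → strictly worse (loss €337.9).
€272.1: below both → same outcome either way.
Count: 2.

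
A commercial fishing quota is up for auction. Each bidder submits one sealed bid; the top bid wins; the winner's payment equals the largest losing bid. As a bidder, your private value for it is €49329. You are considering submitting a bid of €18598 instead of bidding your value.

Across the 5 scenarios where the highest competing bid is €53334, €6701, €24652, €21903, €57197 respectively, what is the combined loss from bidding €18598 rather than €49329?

€52103

The deviation costs you only when the competing bid falls strictly between €18598 and €49329; elsewhere both bids give the same outcome.
€53334: outcomes coincide → loss €0.
€6701: outcomes coincide → loss €0.
€24652: truthful payoff €24677, deviation payoff €0 → loss €24677.
€21903: truthful payoff €27426, deviation payoff €0 → loss €27426.
€57197: outcomes coincide → loss €0.
Total loss = €24677 + €27426 = €52103.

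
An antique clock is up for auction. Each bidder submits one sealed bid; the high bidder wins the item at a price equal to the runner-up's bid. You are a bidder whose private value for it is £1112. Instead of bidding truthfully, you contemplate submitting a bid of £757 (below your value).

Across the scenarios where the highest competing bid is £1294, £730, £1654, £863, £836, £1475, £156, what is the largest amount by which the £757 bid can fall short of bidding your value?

£276

£1294: same outcome either way → loss £0.
£730: same outcome either way → loss £0.
£1654: same outcome either way → loss £0.
£863: truthful gives £249, deviation gives £0 → loss £249.
£836: truthful gives £276, deviation gives £0 → loss £276.
£1475: same outcome either way → loss £0.
£156: same outcome either way → loss £0.
Maximum loss: £276.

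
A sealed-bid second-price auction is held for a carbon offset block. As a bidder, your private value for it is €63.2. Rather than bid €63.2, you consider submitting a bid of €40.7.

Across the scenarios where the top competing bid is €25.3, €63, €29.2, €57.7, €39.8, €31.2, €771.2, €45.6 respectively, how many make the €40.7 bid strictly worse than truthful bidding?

3

The deviation hurts exactly when the highest competing bid lies strictly between €40.7 and €63.2 — underbidding then forfeits a profitable win.
€25.3: below both → same outcome either way.
€63: inside the interval → strictly worse (loss €0.2).
€29.2: below both → same outcome either way.
€57.7: inside the interval → strictly worse (loss €5.5).
€39.8: below both → same outcome either way.
€31.2: below both → same outcome either way.
€771.2: above both → same outcome either way.
€45.6: inside the interval → strictly worse (loss €17.6).
Count: 3.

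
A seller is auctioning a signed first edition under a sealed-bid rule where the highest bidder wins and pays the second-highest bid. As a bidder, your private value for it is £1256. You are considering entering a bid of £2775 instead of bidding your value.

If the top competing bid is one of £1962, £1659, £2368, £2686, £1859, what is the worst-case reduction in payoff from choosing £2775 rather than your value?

£1962: truthful gives £0, deviation gives −£706 → loss £706.
£1659: truthful gives £0, deviation gives −£403 → loss £403.
£2368: truthful gives £0, deviation gives −£1112 → loss £1112.
£2686: truthful gives £0, deviation gives −£1430 → loss £1430.
£1859: truthful gives £0, deviation gives −£603 → loss £603.
Maximum loss: £1430.

£1430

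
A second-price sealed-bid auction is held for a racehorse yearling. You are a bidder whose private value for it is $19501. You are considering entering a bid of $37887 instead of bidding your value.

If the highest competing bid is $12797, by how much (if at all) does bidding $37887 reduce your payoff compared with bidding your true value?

Bidding your value $19501: you win (since $19501 > $12797) and pay $12797. Payoff $6704.
Bidding $37887: you win and pay $12797. Payoff $19501 − $12797 = $6704.
Difference = $6704 − $6704 = $0; both bids lead to the same outcome because the competing bid is below both your value and your alternative bid.

$0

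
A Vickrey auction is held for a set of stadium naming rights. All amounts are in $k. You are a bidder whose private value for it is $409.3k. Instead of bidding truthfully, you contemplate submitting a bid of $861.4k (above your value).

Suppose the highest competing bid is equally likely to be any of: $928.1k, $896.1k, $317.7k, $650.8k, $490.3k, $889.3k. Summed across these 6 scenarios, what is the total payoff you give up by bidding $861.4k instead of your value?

The deviation costs you only when the competing bid falls strictly between $409.3k and $861.4k; elsewhere both bids give the same outcome.
$928.1k: outcomes coincide → loss $0k.
$896.1k: outcomes coincide → loss $0k.
$317.7k: outcomes coincide → loss $0k.
$650.8k: truthful payoff $0k, deviation payoff −$241.5k → loss $241.5k.
$490.3k: truthful payoff $0k, deviation payoff −$81k → loss $81k.
$889.3k: outcomes coincide → loss $0k.
Total loss = $241.5k + $81k = $322.5k.

$322.5k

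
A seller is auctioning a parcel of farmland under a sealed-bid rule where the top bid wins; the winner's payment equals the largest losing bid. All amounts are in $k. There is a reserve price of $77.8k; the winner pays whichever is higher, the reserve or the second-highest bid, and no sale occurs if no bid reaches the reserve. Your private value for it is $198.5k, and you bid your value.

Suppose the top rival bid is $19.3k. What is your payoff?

$120.7k

Your bid $198.5k is the highest and exceeds the reserve.
Price = max(second-highest bid, reserve) = max($19.3k, $77.8k) = $77.8k.
Payoff = $198.5k − $77.8k = $120.7k.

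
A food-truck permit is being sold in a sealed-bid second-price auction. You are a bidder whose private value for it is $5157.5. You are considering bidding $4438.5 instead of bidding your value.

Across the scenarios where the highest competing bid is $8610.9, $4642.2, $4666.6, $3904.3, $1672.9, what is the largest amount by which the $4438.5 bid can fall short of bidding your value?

$515.3

$8610.9: same outcome either way → loss $0.
$4642.2: truthful gives $515.3, deviation gives $0 → loss $515.3.
$4666.6: truthful gives $490.9, deviation gives $0 → loss $490.9.
$3904.3: same outcome either way → loss $0.
$1672.9: same outcome either way → loss $0.
Maximum loss: $515.3.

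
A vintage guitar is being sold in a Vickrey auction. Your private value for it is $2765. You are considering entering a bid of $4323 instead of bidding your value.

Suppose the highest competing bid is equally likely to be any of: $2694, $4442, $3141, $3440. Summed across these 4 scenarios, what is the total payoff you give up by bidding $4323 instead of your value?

The deviation costs you only when the competing bid falls strictly between $2765 and $4323; elsewhere both bids give the same outcome.
$2694: outcomes coincide → loss $0.
$4442: outcomes coincide → loss $0.
$3141: truthful payoff $0, deviation payoff −$376 → loss $376.
$3440: truthful payoff $0, deviation payoff −$675 → loss $675.
Total loss = $376 + $675 = $1051.

$1051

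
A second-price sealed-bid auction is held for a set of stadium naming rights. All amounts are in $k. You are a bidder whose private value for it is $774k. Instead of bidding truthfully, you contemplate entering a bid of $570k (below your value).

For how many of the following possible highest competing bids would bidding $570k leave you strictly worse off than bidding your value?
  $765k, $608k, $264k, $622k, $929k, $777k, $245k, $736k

4

The deviation hurts exactly when the highest competing bid lies strictly between $570k and $774k — underbidding then forfeits a profitable win.
$765k: inside the interval → strictly worse (loss $9k).
$608k: inside the interval → strictly worse (loss $166k).
$264k: below both → same outcome either way.
$622k: inside the interval → strictly worse (loss $152k).
$929k: above both → same outcome either way.
$777k: above both → same outcome either way.
$245k: below both → same outcome either way.
$736k: inside the interval → strictly worse (loss $38k).
Count: 4.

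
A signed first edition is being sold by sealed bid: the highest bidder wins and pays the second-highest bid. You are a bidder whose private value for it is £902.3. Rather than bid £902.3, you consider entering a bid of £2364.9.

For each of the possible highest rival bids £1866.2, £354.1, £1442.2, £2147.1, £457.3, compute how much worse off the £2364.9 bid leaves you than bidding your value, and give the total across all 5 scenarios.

The deviation costs you only when the competing bid falls strictly between £902.3 and £2364.9; elsewhere both bids give the same outcome.
£1866.2: truthful payoff £0, deviation payoff −£963.9 → loss £963.9.
£354.1: outcomes coincide → loss £0.
£1442.2: truthful payoff £0, deviation payoff −£539.9 → loss £539.9.
£2147.1: truthful payoff £0, deviation payoff −£1244.8 → loss £1244.8.
£457.3: outcomes coincide → loss £0.
Total loss = £963.9 + £539.9 + £1244.8 = £2748.6.
Truthful bidding weakly dominates here: raising your bid can only win items priced above your value, and lowering it can only forfeit items priced below.

£2748.6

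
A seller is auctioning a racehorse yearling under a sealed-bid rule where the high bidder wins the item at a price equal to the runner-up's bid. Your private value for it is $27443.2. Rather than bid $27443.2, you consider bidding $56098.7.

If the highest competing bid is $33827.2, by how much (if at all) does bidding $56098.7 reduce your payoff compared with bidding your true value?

Bidding your value $27443.2: you lose (since $27443.2 < $33827.2). Payoff $0.
Bidding $56098.7: you win and pay $33827.2. Payoff $27443.2 − $33827.2 = −$6384.
The competing bid $33827.2 lies between your value and your inflated bid, so overbidding wins an item priced above your value.
Loss from deviating = $0 − (−$6384) = $6384.

$6384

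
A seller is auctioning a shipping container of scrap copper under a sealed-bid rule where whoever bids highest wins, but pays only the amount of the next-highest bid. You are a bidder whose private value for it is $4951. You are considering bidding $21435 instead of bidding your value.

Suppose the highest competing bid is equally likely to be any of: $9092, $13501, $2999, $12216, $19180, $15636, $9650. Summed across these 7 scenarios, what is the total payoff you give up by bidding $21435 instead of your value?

The deviation costs you only when the competing bid falls strictly between $4951 and $21435; elsewhere both bids give the same outcome.
$9092: truthful payoff $0, deviation payoff −$4141 → loss $4141.
$13501: truthful payoff $0, deviation payoff −$8550 → loss $8550.
$2999: outcomes coincide → loss $0.
$12216: truthful payoff $0, deviation payoff −$7265 → loss $7265.
$19180: truthful payoff $0, deviation payoff −$14229 → loss $14229.
$15636: truthful payoff $0, deviation payoff −$10685 → loss $10685.
$9650: truthful payoff $0, deviation payoff −$4699 → loss $4699.
Total loss = $4141 + $8550 + $7265 + $14229 + $10685 + $4699 = $49569.

$49569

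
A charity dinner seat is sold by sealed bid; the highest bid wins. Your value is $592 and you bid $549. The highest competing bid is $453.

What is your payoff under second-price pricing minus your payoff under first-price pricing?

You have the highest bid, so you win under either rule.
Second-price: pay $453 → payoff $139.
First-price: pay your own bid $549 → payoff $43.
Difference = $139 − ($43) = $96.

$96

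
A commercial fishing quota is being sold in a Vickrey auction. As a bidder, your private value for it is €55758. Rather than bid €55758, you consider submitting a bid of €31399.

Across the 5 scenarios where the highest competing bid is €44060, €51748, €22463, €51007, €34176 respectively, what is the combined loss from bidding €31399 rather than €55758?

€42041

The deviation costs you only when the competing bid falls strictly between €31399 and €55758; elsewhere both bids give the same outcome.
€44060: truthful payoff €11698, deviation payoff €0 → loss €11698.
€51748: truthful payoff €4010, deviation payoff €0 → loss €4010.
€22463: outcomes coincide → loss €0.
€51007: truthful payoff €4751, deviation payoff €0 → loss €4751.
€34176: truthful payoff €21582, deviation payoff €0 → loss €21582.
Total loss = €11698 + €4010 + €4751 + €21582 = €42041.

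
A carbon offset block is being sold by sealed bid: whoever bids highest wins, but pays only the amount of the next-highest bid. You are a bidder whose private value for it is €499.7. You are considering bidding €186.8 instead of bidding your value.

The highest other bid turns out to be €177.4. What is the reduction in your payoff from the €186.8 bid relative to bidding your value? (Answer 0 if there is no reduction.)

€0

Bidding your value €499.7: you win (since €499.7 > €177.4) and pay €177.4. Payoff €322.3.
Bidding €186.8: you win and pay €177.4. Payoff €499.7 − €177.4 = €322.3.
Difference = €322.3 − €322.3 = €0; both bids lead to the same outcome because the competing bid is below both your value and your alternative bid.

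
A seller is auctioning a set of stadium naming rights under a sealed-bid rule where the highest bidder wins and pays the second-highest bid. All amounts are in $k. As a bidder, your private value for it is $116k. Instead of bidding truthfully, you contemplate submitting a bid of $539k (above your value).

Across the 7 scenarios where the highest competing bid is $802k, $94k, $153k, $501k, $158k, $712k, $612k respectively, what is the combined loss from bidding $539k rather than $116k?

$464k

The deviation costs you only when the competing bid falls strictly between $116k and $539k; elsewhere both bids give the same outcome.
$802k: outcomes coincide → loss $0k.
$94k: outcomes coincide → loss $0k.
$153k: truthful payoff $0k, deviation payoff −$37k → loss $37k.
$501k: truthful payoff $0k, deviation payoff −$385k → loss $385k.
$158k: truthful payoff $0k, deviation payoff −$42k → loss $42k.
$712k: outcomes coincide → loss $0k.
$612k: outcomes coincide → loss $0k.
Total loss = $37k + $385k + $42k = $464k.
Because the price is fixed by the runner-up's bid, deviating from your value can only change a good outcome into a bad one — never the reverse.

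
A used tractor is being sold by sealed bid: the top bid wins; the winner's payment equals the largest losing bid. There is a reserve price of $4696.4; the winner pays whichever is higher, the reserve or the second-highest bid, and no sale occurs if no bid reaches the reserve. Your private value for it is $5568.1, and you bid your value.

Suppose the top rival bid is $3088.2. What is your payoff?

$871.7

Your bid $5568.1 is the highest and exceeds the reserve.
Price = max(second-highest bid, reserve) = max($3088.2, $4696.4) = $4696.4.
Payoff = $5568.1 − $4696.4 = $871.7.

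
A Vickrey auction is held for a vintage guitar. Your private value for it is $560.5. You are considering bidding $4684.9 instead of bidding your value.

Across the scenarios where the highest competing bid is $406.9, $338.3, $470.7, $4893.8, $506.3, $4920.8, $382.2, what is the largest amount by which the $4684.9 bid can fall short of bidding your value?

$406.9: same outcome either way → loss $0.
$338.3: same outcome either way → loss $0.
$470.7: same outcome either way → loss $0.
$4893.8: same outcome either way → loss $0.
$506.3: same outcome either way → loss $0.
$4920.8: same outcome either way → loss $0.
$382.2: same outcome either way → loss $0.
Maximum loss: $0.

$0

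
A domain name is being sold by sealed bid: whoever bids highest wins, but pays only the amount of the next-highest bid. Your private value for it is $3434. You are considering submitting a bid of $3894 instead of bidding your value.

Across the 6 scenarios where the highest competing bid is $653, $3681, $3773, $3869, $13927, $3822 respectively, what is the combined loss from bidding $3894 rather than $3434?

The deviation costs you only when the competing bid falls strictly between $3434 and $3894; elsewhere both bids give the same outcome.
$653: outcomes coincide → loss $0.
$3681: truthful payoff $0, deviation payoff −$247 → loss $247.
$3773: truthful payoff $0, deviation payoff −$339 → loss $339.
$3869: truthful payoff $0, deviation payoff −$435 → loss $435.
$13927: outcomes coincide → loss $0.
$3822: truthful payoff $0, deviation payoff −$388 → loss $388.
Total loss = $247 + $339 + $435 + $388 = $1409.

$1409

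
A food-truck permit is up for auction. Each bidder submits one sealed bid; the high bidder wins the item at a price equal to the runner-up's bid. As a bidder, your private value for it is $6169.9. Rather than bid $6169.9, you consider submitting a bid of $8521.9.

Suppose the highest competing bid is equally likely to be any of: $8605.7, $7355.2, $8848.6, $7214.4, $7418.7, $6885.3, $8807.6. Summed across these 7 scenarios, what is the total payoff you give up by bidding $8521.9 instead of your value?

The deviation costs you only when the competing bid falls strictly between $6169.9 and $8521.9; elsewhere both bids give the same outcome.
$8605.7: outcomes coincide → loss $0.
$7355.2: truthful payoff $0, deviation payoff −$1185.3 → loss $1185.3.
$8848.6: outcomes coincide → loss $0.
$7214.4: truthful payoff $0, deviation payoff −$1044.5 → loss $1044.5.
$7418.7: truthful payoff $0, deviation payoff −$1248.8 → loss $1248.8.
$6885.3: truthful payoff $0, deviation payoff −$715.4 → loss $715.4.
$8807.6: outcomes coincide → loss $0.
Total loss = $1185.3 + $1044.5 + $1248.8 + $715.4 = $4194.

$4194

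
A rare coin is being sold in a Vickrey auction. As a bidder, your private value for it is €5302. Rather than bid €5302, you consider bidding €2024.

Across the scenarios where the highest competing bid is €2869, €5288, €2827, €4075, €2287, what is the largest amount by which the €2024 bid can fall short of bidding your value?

€3015

€2869: truthful gives €2433, deviation gives €0 → loss €2433.
€5288: truthful gives €14, deviation gives €0 → loss €14.
€2827: truthful gives €2475, deviation gives €0 → loss €2475.
€4075: truthful gives €1227, deviation gives €0 → loss €1227.
€2287: truthful gives €3015, deviation gives €0 → loss €3015.
Maximum loss: €3015.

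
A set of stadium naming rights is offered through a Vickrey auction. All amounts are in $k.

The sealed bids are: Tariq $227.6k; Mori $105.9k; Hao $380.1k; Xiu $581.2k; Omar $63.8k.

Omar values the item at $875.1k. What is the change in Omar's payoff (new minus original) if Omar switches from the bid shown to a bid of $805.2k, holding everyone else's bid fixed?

$293.9k

The highest bid among the other bidders is $581.2k; Omar's bid doesn't change that.
Original bid $63.8k: Omar is not highest (top rival bid is $581.2k); payoff $0k.
Alternative bid $805.2k: Omar is highest, pays the top rival bid $581.2k; payoff $875.1k − $581.2k = $293.9k.
Change in payoff = $293.9k − ($0k) = $293.9k.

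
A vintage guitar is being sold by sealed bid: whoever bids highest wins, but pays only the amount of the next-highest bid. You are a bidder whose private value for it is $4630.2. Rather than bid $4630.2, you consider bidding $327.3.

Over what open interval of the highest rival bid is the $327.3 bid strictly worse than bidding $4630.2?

If the competing bid is below $327.3, both bids win at the same price — no difference.
If it is above $4630.2, both bids lose — no difference.
If it lies strictly between $327.3 and $4630.2, bidding your value wins at a price below your value (positive payoff) while bidding $327.3 loses (payoff 0).
So the deviation strictly hurts on the open interval ($327.3, $4630.2).

($327.3, $4630.2)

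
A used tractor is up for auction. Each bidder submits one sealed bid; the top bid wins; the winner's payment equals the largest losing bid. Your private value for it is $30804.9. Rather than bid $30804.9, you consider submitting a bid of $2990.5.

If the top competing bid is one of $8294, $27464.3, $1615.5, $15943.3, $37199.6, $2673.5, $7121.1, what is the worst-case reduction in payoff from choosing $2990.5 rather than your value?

$8294: truthful gives $22510.9, deviation gives $0 → loss $22510.9.
$27464.3: truthful gives $3340.6, deviation gives $0 → loss $3340.6.
$1615.5: same outcome either way → loss $0.
$15943.3: truthful gives $14861.6, deviation gives $0 → loss $14861.6.
$37199.6: same outcome either way → loss $0.
$2673.5: same outcome either way → loss $0.
$7121.1: truthful gives $23683.8, deviation gives $0 → loss $23683.8.
Maximum loss: $23683.8.

$23683.8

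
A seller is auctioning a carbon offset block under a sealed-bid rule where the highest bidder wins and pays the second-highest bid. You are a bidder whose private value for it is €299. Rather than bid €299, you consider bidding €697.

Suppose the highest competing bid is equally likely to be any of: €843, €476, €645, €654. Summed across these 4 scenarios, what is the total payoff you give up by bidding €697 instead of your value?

€878

The deviation costs you only when the competing bid falls strictly between €299 and €697; elsewhere both bids give the same outcome.
€843: outcomes coincide → loss €0.
€476: truthful payoff €0, deviation payoff −€177 → loss €177.
€645: truthful payoff €0, deviation payoff −€346 → loss €346.
€654: truthful payoff €0, deviation payoff −€355 → loss €355.
Total loss = €177 + €346 + €355 = €878.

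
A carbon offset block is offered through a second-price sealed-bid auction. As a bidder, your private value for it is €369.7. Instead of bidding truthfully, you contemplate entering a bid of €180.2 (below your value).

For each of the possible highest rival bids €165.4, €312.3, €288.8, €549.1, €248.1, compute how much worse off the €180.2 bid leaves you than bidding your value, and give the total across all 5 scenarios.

€259.9

The deviation costs you only when the competing bid falls strictly between €180.2 and €369.7; elsewhere both bids give the same outcome.
€165.4: outcomes coincide → loss €0.
€312.3: truthful payoff €57.4, deviation payoff €0 → loss €57.4.
€288.8: truthful payoff €80.9, deviation payoff €0 → loss €80.9.
€549.1: outcomes coincide → loss €0.
€248.1: truthful payoff €121.6, deviation payoff €0 → loss €121.6.
Total loss = €57.4 + €80.9 + €121.6 = €259.9.
Truthful bidding weakly dominates here: raising your bid can only win items priced above your value, and lowering it can only forfeit items priced below.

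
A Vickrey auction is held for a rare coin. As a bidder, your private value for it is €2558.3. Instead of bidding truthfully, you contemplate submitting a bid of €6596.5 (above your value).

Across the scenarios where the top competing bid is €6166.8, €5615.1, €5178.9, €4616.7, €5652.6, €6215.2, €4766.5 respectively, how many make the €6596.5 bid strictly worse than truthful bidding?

7

The deviation hurts exactly when the highest competing bid lies strictly between €2558.3 and €6596.5 — overbidding then wins at a price above your value.
€6166.8: inside the interval → strictly worse (loss €3608.5).
€5615.1: inside the interval → strictly worse (loss €3056.8).
€5178.9: inside the interval → strictly worse (loss €2620.6).
€4616.7: inside the interval → strictly worse (loss €2058.4).
€5652.6: inside the interval → strictly worse (loss €3094.3).
€6215.2: inside the interval → strictly worse (loss €3656.9).
€4766.5: inside the interval → strictly worse (loss €2208.2).
Count: 7.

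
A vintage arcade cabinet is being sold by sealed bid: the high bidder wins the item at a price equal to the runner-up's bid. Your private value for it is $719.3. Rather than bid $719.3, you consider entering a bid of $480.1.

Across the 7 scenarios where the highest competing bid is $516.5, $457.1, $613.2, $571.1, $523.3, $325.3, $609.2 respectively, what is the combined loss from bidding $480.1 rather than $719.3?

The deviation costs you only when the competing bid falls strictly between $480.1 and $719.3; elsewhere both bids give the same outcome.
$516.5: truthful payoff $202.8, deviation payoff $0 → loss $202.8.
$457.1: outcomes coincide → loss $0.
$613.2: truthful payoff $106.1, deviation payoff $0 → loss $106.1.
$571.1: truthful payoff $148.2, deviation payoff $0 → loss $148.2.
$523.3: truthful payoff $196, deviation payoff $0 → loss $196.
$325.3: outcomes coincide → loss $0.
$609.2: truthful payoff $110.1, deviation payoff $0 → loss $110.1.
Total loss = $202.8 + $106.1 + $148.2 + $196 + $110.1 = $763.2.
Truthful bidding weakly dominates here: raising your bid can only win items priced above your value, and lowering it can only forfeit items priced below.

$763.2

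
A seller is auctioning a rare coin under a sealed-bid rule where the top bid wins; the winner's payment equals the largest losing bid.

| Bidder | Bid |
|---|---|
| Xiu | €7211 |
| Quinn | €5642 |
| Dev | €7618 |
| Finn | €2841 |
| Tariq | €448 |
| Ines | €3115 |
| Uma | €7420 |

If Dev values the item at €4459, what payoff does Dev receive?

Highest bid: Dev at €7618, so Dev wins.
Second-highest bid: Uma at €7420 — that is the price the winner pays.
Dev's payoff = value − price = €4459 − €7420 = −€2961.

−€2961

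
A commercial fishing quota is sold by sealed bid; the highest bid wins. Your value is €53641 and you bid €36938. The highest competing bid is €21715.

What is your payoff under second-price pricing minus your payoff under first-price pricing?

You have the highest bid, so you win under either rule.
Second-price: pay €21715 → payoff €31926.
First-price: pay your own bid €36938 → payoff €16703.
Difference = €31926 − (€16703) = €15223.

€15223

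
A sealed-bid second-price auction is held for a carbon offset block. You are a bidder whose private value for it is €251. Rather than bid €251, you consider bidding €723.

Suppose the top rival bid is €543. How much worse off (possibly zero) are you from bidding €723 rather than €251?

€292

Bidding your value €251: you lose (since €251 < €543). Payoff €0.
Bidding €723: you win and pay €543. Payoff €251 − €543 = −€292.
The competing bid €543 lies between your value and your inflated bid, so overbidding wins an item priced above your value.
Loss from deviating = €0 − (−€292) = €292.
In a second-price auction your bid sets only whether you win, not what you pay, so bidding your true value is weakly dominant.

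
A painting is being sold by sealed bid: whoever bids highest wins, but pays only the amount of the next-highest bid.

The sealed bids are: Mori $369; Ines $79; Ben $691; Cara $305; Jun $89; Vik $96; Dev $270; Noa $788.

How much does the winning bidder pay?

$691

Highest bid: Noa at $788, so Noa wins.
Second-highest bid: Ben at $691 — that is the price the winner pays.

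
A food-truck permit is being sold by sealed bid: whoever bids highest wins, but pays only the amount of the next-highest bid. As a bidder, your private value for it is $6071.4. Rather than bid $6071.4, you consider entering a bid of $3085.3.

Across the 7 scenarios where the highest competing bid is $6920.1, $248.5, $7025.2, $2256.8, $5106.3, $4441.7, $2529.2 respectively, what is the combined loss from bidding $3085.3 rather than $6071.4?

$2594.8

The deviation costs you only when the competing bid falls strictly between $3085.3 and $6071.4; elsewhere both bids give the same outcome.
$6920.1: outcomes coincide → loss $0.
$248.5: outcomes coincide → loss $0.
$7025.2: outcomes coincide → loss $0.
$2256.8: outcomes coincide → loss $0.
$5106.3: truthful payoff $965.1, deviation payoff $0 → loss $965.1.
$4441.7: truthful payoff $1629.7, deviation payoff $0 → loss $1629.7.
$2529.2: outcomes coincide → loss $0.
Total loss = $965.1 + $1629.7 = $2594.8.
Because the price is fixed by the runner-up's bid, deviating from your value can only change a good outcome into a bad one — never the reverse.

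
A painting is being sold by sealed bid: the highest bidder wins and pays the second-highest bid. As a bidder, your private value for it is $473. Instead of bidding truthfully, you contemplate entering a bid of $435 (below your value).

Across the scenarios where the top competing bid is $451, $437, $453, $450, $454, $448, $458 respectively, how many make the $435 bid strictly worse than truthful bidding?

The deviation hurts exactly when the highest competing bid lies strictly between $435 and $473 — underbidding then forfeits a profitable win.
$451: inside the interval → strictly worse (loss $22).
$437: inside the interval → strictly worse (loss $36).
$453: inside the interval → strictly worse (loss $20).
$450: inside the interval → strictly worse (loss $23).
$454: inside the interval → strictly worse (loss $19).
$448: inside the interval → strictly worse (loss $25).
$458: inside the interval → strictly worse (loss $15).
Count: 7.

7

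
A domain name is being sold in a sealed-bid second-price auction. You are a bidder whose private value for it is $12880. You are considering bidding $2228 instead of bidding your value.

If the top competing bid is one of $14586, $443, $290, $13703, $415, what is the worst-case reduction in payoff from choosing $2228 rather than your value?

$14586: same outcome either way → loss $0.
$443: same outcome either way → loss $0.
$290: same outcome either way → loss $0.
$13703: same outcome either way → loss $0.
$415: same outcome either way → loss $0.
Maximum loss: $0.

$0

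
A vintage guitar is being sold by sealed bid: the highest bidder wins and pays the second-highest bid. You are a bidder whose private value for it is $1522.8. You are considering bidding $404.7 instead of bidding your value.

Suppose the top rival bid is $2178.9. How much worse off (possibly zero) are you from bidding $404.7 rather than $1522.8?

Bidding your value $1522.8: you lose (since $1522.8 < $2178.9). Payoff $0.
Bidding $404.7: you lose. Payoff $0.
Difference = $0 − $0 = $0; both bids lead to the same outcome because the competing bid is above both your value and your alternative bid.

$0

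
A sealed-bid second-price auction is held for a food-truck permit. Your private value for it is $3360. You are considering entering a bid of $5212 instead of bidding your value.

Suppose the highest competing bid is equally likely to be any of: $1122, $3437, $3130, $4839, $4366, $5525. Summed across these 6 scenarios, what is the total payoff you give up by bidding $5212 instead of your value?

$2562

The deviation costs you only when the competing bid falls strictly between $3360 and $5212; elsewhere both bids give the same outcome.
$1122: outcomes coincide → loss $0.
$3437: truthful payoff $0, deviation payoff −$77 → loss $77.
$3130: outcomes coincide → loss $0.
$4839: truthful payoff $0, deviation payoff −$1479 → loss $1479.
$4366: truthful payoff $0, deviation payoff −$1006 → loss $1006.
$5525: outcomes coincide → loss $0.
Total loss = $77 + $1479 + $1006 = $2562.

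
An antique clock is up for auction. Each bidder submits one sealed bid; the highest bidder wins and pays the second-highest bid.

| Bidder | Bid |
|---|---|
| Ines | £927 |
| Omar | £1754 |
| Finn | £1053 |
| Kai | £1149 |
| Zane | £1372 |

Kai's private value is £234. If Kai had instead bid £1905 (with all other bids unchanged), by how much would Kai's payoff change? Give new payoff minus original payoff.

The highest bid among the other bidders is £1754; Kai's bid doesn't change that.
Original bid £1149: Kai is not highest (top rival bid is £1754); payoff £0.
Alternative bid £1905: Kai is highest, pays the top rival bid £1754; payoff £234 − £1754 = −£1520.
Change in payoff = −£1520 − (£0) = −£1520.

−£1520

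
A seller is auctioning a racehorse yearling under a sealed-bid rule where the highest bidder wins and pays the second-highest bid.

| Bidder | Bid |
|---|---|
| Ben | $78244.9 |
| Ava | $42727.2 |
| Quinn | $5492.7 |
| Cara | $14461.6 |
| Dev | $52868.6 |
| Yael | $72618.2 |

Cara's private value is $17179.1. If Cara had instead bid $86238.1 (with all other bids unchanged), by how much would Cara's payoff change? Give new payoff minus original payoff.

The highest bid among the other bidders is $78244.9; Cara's bid doesn't change that.
Original bid $14461.6: Cara is not highest (top rival bid is $78244.9); payoff $0.
Alternative bid $86238.1: Cara is highest, pays the top rival bid $78244.9; payoff $17179.1 − $78244.9 = −$61065.8.
Change in payoff = −$61065.8 − ($0) = −$61065.8.

−$61065.8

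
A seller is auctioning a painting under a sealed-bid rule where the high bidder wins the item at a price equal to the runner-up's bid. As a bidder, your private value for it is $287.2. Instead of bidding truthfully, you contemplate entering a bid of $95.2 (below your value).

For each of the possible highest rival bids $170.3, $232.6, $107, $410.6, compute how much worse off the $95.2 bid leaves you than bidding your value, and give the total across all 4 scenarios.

The deviation costs you only when the competing bid falls strictly between $95.2 and $287.2; elsewhere both bids give the same outcome.
$170.3: truthful payoff $116.9, deviation payoff $0 → loss $116.9.
$232.6: truthful payoff $54.6, deviation payoff $0 → loss $54.6.
$107: truthful payoff $180.2, deviation payoff $0 → loss $180.2.
$410.6: outcomes coincide → loss $0.
Total loss = $116.9 + $54.6 + $180.2 = $351.7.

$351.7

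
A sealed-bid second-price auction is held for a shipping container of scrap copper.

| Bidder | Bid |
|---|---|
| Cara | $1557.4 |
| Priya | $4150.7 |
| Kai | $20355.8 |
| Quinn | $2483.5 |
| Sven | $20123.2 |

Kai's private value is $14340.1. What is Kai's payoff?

Highest bid: Kai at $20355.8, so Kai wins.
Second-highest bid: Sven at $20123.2 — that is the price the winner pays.
Kai's payoff = value − price = $14340.1 − $20123.2 = −$5783.1.

−$5783.1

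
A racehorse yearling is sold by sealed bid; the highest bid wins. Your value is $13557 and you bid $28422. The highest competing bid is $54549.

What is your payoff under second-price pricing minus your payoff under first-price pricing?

$0

Your bid $28422 is below $54549, so you lose under either rule.
Payoff is $0 in both cases; difference = $0.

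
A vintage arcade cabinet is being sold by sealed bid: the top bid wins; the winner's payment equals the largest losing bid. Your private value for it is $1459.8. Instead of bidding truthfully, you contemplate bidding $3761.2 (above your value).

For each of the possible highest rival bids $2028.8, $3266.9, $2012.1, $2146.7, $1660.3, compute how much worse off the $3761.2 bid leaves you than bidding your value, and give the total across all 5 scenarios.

The deviation costs you only when the competing bid falls strictly between $1459.8 and $3761.2; elsewhere both bids give the same outcome.
$2028.8: truthful payoff $0, deviation payoff −$569 → loss $569.
$3266.9: truthful payoff $0, deviation payoff −$1807.1 → loss $1807.1.
$2012.1: truthful payoff $0, deviation payoff −$552.3 → loss $552.3.
$2146.7: truthful payoff $0, deviation payoff −$686.9 → loss $686.9.
$1660.3: truthful payoff $0, deviation payoff −$200.5 → loss $200.5.
Total loss = $569 + $1807.1 + $552.3 + $686.9 + $200.5 = $3815.8.
Because the price is fixed by the runner-up's bid, deviating from your value can only change a good outcome into a bad one — never the reverse.

$3815.8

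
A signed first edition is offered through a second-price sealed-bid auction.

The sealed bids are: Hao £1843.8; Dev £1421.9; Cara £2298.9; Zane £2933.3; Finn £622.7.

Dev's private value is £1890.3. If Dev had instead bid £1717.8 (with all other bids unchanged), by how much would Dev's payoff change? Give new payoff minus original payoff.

£0

The highest bid among the other bidders is £2933.3; Dev's bid doesn't change that.
Original bid £1421.9: Dev is not highest (top rival bid is £2933.3); payoff £0.
Alternative bid £1717.8: Dev is not highest (top rival bid is £2933.3); payoff £0.
Change in payoff = £0 − (£0) = £0.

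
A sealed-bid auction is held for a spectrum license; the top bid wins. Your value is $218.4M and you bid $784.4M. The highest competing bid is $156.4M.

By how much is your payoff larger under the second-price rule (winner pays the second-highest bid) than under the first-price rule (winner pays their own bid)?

$628M

You have the highest bid, so you win under either rule.
Second-price: pay $156.4M → payoff $62M.
First-price: pay your own bid $784.4M → payoff −$566M.
Difference = $62M − (−$566M) = $628M.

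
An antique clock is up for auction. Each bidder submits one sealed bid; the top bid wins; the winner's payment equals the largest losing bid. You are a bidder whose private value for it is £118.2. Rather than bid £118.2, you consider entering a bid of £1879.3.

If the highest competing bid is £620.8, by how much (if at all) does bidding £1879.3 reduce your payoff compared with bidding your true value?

Bidding your value £118.2: you lose (since £118.2 < £620.8). Payoff £0.
Bidding £1879.3: you win and pay £620.8. Payoff £118.2 − £620.8 = −£502.6.
The competing bid £620.8 lies between your value and your inflated bid, so overbidding wins an item priced above your value.
Loss from deviating = £0 − (−£502.6) = £502.6.

£502.6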